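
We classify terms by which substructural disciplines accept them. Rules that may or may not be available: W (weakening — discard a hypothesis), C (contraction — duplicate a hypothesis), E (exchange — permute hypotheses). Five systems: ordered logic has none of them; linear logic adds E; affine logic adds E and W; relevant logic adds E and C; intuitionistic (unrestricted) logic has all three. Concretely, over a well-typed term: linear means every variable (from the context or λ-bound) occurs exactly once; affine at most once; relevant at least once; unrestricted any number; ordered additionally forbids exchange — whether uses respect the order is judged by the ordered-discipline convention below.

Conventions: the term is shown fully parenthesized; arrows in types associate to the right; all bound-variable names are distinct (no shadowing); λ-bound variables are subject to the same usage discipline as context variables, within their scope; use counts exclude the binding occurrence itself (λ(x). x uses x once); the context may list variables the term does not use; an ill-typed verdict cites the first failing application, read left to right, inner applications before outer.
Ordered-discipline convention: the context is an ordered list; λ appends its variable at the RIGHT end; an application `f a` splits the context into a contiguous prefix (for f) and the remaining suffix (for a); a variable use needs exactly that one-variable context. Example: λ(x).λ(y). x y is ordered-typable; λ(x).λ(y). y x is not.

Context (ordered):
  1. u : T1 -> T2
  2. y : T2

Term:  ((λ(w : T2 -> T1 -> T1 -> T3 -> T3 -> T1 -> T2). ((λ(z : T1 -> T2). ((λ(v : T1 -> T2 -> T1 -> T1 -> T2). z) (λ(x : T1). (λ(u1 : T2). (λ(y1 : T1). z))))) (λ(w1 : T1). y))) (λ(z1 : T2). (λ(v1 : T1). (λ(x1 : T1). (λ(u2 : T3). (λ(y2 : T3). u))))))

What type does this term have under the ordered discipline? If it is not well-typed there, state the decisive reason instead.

not well-typed under ordered — needs contraction — z ×2; needs weakening: w, v, x, u1, y1, w1, z1, v1, x1, u2, y2 unused
variable uses: u=1; y=1; w (λ-bound)=0; z (λ-bound)=2; v (λ-bound)=0; x (λ-bound)=0; u1 (λ-bound)=0; y1 (λ-bound)=0; w1 (λ-bound)=0; z1 (λ-bound)=0; v1 (λ-bound)=0; x1 (λ-bound)=0; u2 (λ-bound)=0; y2 (λ-bound)=0
use order (left to right): z, z, y, u
typing: well-typed at T1 -> T2
summary: ordered ✗, linear ✗, affine ✗, relevant ✗, unrestricted ✓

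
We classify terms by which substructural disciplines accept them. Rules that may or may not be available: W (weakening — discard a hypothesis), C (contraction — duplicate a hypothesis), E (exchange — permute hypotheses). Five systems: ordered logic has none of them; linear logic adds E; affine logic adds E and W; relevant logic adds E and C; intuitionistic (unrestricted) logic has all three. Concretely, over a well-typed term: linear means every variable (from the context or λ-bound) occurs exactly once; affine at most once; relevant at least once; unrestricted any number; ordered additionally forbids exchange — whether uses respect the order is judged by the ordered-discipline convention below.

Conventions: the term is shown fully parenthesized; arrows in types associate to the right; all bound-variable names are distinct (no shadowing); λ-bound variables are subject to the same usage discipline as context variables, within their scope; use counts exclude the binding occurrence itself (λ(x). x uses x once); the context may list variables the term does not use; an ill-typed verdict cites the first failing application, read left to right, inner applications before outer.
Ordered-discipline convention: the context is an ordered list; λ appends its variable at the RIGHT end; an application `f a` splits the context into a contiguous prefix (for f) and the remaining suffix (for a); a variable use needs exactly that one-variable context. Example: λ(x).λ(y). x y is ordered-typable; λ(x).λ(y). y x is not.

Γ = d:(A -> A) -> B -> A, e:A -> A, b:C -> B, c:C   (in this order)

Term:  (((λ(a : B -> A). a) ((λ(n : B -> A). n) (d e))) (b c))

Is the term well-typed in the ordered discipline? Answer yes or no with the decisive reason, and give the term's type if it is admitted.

yes — single-use (d, e, b, c, a, n), ordered derivation ok; term : A
use counts: d=1; e=1; b=1; c=1; a (λ-bound)=1; n (λ-bound)=1
order of uses: a, n, d, e, b, c
typing: ✓ — A
summary: ordered ✓; linear ✓; affine ✓; relevant ✓; unrestricted ✓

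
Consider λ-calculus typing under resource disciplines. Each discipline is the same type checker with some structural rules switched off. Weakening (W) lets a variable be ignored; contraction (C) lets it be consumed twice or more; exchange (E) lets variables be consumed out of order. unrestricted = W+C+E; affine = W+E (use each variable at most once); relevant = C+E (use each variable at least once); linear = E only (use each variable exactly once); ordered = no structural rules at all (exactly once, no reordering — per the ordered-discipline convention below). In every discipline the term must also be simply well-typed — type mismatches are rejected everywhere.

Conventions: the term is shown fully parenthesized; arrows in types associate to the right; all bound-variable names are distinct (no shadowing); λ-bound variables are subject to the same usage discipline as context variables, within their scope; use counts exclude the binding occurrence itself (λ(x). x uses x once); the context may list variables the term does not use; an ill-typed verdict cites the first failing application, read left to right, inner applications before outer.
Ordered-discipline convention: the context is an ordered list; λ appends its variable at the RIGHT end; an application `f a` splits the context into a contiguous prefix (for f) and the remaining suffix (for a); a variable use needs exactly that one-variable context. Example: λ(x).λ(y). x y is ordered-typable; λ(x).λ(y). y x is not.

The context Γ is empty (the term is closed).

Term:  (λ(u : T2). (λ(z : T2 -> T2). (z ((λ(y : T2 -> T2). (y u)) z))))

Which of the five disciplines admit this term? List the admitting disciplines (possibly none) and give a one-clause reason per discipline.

accepted by: relevant, unrestricted
use counts: u (bound) ×1, z (bound) ×2, y (bound) ×1
use order (left to right): z, y, u, z
typing: well-typed — term : T2 -> (T2 -> T2) -> T2
ordered: ✗, uses contraction: z ×2
linear: ✗, uses contraction: z ×2
affine: ✗, uses contraction: z ×2
relevant: ✓, at least one use each (u, z, y)
unrestricted: ✓, simply typable at T2 -> (T2 -> T2) -> T2; W, C, E all held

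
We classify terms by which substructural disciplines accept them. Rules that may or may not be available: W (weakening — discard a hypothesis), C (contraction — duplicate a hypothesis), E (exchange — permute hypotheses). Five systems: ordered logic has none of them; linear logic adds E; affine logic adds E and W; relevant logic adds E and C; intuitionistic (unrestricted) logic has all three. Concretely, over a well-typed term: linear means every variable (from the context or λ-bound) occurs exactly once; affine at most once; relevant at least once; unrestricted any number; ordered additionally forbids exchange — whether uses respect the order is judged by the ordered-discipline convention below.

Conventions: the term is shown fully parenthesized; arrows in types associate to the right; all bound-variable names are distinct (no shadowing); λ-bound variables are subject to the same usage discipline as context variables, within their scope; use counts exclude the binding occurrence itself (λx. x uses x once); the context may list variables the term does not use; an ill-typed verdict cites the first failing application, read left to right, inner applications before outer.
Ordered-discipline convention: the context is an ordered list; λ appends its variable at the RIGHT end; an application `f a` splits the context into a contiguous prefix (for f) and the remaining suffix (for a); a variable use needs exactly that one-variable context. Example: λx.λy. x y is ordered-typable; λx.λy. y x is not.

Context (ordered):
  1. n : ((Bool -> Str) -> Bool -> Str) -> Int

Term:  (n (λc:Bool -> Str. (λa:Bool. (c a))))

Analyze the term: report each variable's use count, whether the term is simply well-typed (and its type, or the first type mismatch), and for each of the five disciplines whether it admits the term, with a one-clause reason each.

counts: n: 1×, c (λ-bound): 1×, a (λ-bound): 1×
left-to-right use order: n, c, a
typing: well-typed — term : Int
ordered ✓ (single-use (n, c, a), ordered derivation ok)
linear ✓ (each of n, c, a used exactly once)
affine ✓ (none of n, c, a used more than once)
relevant ✓ (every one of n, c, a appears)
unrestricted ✓ (typability at Int is all that's needed)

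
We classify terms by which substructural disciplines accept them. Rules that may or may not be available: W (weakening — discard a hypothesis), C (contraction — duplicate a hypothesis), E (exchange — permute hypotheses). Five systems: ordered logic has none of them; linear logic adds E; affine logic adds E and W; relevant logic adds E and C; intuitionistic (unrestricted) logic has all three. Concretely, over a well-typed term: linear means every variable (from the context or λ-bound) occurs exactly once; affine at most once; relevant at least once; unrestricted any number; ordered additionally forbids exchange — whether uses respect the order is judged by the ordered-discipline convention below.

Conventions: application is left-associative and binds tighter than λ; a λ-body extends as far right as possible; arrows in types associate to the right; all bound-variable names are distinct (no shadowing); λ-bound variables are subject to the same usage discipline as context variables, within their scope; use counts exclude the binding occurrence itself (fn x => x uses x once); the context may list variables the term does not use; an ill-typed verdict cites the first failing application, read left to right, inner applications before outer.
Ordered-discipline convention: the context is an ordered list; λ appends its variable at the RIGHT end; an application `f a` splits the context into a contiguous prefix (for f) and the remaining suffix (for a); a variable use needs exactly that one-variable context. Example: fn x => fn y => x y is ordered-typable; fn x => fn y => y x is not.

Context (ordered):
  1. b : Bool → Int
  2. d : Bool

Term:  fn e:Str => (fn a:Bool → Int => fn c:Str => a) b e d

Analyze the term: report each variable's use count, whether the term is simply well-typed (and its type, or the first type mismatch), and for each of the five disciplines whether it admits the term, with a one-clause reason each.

variable uses: b: 1; d: 1; e (bound): 1; a (bound): 1; c (bound): 0
left-to-right use order: a, b, e, d
typing: well-typed at Str → Int
ordered ✗ (needs weakening: c unused)
linear ✗ (needs weakening: c unused)
affine ✓ (none of b, d, e, a, c used more than once)
relevant ✗ (needs weakening: c unused)
unrestricted ✓ (simply typable at Str → Int; W, C, E all held)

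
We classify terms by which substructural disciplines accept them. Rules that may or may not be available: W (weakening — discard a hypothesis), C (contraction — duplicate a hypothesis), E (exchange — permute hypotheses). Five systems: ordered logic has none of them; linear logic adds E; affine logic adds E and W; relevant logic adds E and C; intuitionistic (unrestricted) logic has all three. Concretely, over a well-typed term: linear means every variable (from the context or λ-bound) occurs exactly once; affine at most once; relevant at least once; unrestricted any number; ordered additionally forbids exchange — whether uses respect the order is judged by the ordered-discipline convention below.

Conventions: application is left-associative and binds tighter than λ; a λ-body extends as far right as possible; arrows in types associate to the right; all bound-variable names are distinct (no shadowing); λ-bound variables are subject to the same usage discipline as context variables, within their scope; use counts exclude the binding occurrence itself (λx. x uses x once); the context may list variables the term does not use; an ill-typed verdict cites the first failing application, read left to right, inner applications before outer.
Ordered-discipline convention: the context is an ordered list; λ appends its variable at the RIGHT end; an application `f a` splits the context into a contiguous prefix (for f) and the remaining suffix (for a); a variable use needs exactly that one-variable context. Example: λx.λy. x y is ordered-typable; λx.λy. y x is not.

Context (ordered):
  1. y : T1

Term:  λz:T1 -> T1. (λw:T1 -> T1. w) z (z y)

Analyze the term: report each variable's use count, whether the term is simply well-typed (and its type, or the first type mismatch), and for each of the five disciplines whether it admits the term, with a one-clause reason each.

usage: y=1; z (bound)=2; w (bound)=1
left-to-right use order: w, z, z, y
typing: the term checks, with type (T1 -> T1) -> T1
ordered ✗ (uses contraction: z ×2)
linear ✗ (uses contraction: z ×2)
affine ✗ (uses contraction: z ×2)
relevant ✓ (every one of y, z, w appears)
unrestricted ✓ (type-checks ((T1 -> T1) -> T1) and nothing is barred)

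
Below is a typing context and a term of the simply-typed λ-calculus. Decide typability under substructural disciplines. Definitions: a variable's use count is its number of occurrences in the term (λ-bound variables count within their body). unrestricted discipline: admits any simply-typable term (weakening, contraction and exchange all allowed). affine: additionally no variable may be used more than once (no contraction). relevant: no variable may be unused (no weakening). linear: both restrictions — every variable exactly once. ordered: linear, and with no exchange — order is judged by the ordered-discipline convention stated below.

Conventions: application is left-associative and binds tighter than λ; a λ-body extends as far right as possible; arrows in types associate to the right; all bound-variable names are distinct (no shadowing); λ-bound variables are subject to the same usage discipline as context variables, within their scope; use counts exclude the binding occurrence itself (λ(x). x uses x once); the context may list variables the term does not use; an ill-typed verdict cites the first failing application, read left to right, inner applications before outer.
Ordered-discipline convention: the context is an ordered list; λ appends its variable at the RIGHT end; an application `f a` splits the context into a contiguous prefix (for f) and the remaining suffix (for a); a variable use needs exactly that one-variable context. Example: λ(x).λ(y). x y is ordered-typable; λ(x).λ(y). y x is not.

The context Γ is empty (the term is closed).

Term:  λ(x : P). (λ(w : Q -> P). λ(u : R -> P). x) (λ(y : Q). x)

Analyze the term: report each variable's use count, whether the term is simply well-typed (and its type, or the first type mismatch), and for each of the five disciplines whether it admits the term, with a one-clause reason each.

variable uses: x (bound): 2; w (bound): 0; u (bound): 0; y (bound): 0
left-to-right use order: x, x
typing: well-typed — term : P -> (R -> P) -> P
ordered ✗ (x ×2 used more than once (contraction); needs weakening: w, u, y unused)
linear ✗ (x ×2 used more than once (contraction); needs weakening: w, u, y unused)
affine ✗ (x ×2 used more than once (contraction))
relevant ✗ (needs weakening: w, u, y unused)
unrestricted ✓ (well-typed at P -> (R -> P) -> P; no restrictions here)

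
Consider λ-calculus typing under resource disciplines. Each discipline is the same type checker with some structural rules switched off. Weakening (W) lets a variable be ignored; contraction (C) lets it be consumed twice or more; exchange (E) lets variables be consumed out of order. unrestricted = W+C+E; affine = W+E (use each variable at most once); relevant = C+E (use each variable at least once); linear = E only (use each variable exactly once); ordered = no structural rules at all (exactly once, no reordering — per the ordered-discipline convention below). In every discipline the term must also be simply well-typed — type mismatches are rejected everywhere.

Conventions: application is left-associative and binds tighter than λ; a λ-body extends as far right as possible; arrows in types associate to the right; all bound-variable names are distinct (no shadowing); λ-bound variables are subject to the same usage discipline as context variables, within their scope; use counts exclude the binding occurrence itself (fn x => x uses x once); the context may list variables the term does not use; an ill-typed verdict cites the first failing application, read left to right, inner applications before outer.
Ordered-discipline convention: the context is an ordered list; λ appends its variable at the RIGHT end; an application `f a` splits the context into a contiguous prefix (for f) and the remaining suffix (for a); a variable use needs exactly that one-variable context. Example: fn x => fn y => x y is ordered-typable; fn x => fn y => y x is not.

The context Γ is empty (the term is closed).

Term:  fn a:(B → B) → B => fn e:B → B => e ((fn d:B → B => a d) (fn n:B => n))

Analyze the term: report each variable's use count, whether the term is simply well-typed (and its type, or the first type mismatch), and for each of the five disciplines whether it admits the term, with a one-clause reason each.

usage: a (bound) ×1; e (bound) ×1; d (bound) ×1; n (bound) ×1
use order (left to right): e, a, d, n
typing: the term checks, with type ((B → B) → B) → (B → B) → B
ordered: ✗, no ordered split (uses run e, a, d, n)
linear: ✓, single use per variable (a, e, d, n)
affine: ✓, none of a, e, d, n used more than once
relevant: ✓, every one of a, e, d, n appears
unrestricted: ✓, simply typable at ((B → B) → B) → (B → B) → B; W, C, E all held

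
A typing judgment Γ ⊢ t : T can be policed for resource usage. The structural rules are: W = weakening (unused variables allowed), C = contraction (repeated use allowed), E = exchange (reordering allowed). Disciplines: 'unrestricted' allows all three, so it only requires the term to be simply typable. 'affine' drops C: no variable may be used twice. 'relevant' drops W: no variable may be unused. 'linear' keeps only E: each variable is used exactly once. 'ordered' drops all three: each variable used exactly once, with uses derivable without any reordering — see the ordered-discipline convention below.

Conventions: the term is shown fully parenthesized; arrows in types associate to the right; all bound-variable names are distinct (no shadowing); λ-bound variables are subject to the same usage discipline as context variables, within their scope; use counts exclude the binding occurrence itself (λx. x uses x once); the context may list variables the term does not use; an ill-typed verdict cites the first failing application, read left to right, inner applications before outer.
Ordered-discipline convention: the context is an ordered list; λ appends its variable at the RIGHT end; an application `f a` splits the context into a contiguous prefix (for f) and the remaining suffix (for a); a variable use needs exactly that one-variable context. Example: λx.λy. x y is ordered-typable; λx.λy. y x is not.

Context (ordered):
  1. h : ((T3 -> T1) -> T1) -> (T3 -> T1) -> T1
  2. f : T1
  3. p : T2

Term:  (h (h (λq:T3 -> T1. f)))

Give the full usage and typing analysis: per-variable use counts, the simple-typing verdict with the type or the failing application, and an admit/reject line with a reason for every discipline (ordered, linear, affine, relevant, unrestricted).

counts: h ×2, f ×1, p ×0, q (bound) ×0
left-to-right use order: h, h, f
typing: well-typed at (T3 -> T1) -> T1
ordered: ✗ — uses contraction: h ×2; p, q left unused
linear: ✗ — uses contraction: h ×2; p, q left unused
affine: ✗ — uses contraction: h ×2
relevant: ✗ — p, q left unused
unrestricted: ✓ — well-typed at (T3 -> T1) -> T1; no restrictions here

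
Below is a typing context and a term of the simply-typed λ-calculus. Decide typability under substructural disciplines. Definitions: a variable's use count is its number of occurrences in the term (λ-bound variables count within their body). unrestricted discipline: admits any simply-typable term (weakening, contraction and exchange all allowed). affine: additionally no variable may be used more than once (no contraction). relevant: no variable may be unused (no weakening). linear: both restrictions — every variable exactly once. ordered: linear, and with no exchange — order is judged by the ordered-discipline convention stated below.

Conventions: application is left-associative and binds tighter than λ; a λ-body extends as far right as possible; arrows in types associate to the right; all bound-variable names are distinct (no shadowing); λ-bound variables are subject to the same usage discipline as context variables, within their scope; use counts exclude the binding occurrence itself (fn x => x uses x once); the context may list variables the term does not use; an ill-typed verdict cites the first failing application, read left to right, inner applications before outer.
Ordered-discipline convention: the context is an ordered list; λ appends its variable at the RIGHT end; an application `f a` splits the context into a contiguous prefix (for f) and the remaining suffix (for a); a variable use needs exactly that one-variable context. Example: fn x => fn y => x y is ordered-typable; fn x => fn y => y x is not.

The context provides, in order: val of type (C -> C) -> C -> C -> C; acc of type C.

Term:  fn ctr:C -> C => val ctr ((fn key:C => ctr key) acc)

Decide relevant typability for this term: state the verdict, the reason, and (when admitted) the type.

yes — every one of val, acc, ctr, key appears; term : (C -> C) -> C -> C
usage: val: 1×, acc: 1×, ctr [bound]: 2×, key [bound]: 1×
order of uses: val, ctr, ctr, key, acc
typing: ✓ — (C -> C) -> C -> C
per-discipline verdicts: ordered ✗; linear ✗; affine ✗; relevant ✓; unrestricted ✓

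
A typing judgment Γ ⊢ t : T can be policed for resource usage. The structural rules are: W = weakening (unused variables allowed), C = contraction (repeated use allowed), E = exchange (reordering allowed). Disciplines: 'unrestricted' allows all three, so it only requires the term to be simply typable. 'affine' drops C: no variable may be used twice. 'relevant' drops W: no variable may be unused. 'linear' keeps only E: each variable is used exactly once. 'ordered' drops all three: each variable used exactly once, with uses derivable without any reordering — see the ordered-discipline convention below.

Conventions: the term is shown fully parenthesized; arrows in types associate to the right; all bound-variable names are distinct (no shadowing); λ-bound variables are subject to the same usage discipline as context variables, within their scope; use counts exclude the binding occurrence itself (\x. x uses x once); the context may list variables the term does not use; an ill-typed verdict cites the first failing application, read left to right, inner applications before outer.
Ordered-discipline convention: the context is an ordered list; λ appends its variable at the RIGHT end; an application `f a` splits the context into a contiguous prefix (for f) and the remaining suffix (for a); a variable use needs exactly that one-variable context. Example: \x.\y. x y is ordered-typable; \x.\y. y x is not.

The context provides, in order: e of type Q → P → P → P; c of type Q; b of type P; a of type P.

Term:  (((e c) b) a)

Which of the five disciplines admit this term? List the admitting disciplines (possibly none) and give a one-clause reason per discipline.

accepted by: ordered, linear, affine, relevant, unrestricted
counts: e ×1, c ×1, b ×1, a ×1
use order (left to right): e, c, b, a
typing: ✓ — P
ordered ✓ (e, c, b, a: once each, no exchange needed)
linear ✓ (exactly-once usage across e, c, b, a)
affine ✓ (at most one use each (e, c, b, a))
relevant ✓ (e, c, b, a: all used, weakening unneeded)
unrestricted ✓ (simply typable at P; W, C, E all held)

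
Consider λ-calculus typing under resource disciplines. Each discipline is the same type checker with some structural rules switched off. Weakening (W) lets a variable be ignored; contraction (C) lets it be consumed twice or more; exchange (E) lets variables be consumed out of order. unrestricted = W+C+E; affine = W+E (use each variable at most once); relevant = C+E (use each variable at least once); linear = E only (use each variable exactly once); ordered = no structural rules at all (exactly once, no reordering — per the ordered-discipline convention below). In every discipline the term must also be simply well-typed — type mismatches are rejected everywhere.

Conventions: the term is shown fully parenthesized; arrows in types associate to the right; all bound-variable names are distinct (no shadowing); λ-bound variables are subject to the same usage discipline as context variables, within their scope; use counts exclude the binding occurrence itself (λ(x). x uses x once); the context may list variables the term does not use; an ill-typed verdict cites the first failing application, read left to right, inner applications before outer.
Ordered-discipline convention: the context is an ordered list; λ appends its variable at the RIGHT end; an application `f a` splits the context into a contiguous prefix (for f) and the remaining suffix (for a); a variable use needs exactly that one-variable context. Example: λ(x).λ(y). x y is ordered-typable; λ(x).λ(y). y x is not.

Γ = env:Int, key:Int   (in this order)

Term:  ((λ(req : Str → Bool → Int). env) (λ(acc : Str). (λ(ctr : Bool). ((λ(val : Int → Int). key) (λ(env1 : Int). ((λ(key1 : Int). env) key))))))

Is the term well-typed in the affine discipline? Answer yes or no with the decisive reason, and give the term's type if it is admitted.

no — needs contraction — env ×2, key ×2
use counts: env: 2×; key: 2×; req (bound): 0×; acc (bound): 0×; ctr (bound): 0×; val (bound): 0×; env1 (bound): 0×; key1 (bound): 0×
use order (left to right): env, key, env, key
typing: the term checks, with type Int
per-discipline verdicts: ordered ✗ · linear ✗ · affine ✗ · relevant ✗ · unrestricted ✓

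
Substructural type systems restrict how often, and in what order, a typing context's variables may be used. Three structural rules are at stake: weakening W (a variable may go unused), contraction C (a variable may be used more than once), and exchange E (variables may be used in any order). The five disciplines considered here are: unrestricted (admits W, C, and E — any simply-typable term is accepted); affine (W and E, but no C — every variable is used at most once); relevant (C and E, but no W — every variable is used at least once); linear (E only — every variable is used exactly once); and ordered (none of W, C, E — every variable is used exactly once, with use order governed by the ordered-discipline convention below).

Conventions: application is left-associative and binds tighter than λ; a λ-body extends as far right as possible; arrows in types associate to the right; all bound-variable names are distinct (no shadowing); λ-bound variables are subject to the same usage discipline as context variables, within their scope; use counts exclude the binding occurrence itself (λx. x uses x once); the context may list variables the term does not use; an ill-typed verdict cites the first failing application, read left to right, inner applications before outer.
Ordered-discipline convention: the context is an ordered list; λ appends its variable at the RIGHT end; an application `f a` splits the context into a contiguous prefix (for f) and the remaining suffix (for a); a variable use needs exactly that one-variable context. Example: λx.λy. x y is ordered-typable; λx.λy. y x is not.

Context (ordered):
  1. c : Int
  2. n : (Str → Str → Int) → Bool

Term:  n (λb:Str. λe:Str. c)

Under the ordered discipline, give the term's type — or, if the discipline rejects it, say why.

not well-typed under ordered — unused: b, e — weakening required
use counts: c: 1×, n: 1×, b [bound]: 0×, e [bound]: 0×
left-to-right use order: n, c
typing: ✓ — Bool
per-discipline verdicts: ordered ✗ · linear ✗ · affine ✓ · relevant ✗ · unrestricted ✓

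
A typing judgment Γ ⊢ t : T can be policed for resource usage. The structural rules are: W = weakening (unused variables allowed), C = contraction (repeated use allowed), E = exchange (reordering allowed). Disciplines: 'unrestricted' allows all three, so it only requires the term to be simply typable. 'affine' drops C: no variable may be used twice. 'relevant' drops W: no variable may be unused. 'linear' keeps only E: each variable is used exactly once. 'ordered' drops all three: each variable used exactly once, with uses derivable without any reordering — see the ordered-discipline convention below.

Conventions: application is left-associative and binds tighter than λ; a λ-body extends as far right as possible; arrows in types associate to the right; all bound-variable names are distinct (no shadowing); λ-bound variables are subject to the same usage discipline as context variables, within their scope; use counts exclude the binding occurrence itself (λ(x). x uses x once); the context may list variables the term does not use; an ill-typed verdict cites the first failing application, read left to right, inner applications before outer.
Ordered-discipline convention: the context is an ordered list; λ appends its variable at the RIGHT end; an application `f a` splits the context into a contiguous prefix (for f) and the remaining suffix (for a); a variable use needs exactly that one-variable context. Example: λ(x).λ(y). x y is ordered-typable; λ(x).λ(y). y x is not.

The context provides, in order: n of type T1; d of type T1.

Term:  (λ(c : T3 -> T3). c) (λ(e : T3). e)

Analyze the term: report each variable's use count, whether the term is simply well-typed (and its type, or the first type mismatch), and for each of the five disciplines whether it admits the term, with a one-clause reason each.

variable uses: n ×0, d ×0, c [bound] ×1, e [bound] ×1
uses in reading order: c, e
typing: well-typed — term : T3 -> T3
ordered: ✗ — needs weakening: n, d unused
linear: ✗ — needs weakening: n, d unused
affine: ✓ — n, d, c, e: no repeats, contraction unneeded
relevant: ✗ — needs weakening: n, d unused
unrestricted: ✓ — simply typable at T3 -> T3; W, C, E all held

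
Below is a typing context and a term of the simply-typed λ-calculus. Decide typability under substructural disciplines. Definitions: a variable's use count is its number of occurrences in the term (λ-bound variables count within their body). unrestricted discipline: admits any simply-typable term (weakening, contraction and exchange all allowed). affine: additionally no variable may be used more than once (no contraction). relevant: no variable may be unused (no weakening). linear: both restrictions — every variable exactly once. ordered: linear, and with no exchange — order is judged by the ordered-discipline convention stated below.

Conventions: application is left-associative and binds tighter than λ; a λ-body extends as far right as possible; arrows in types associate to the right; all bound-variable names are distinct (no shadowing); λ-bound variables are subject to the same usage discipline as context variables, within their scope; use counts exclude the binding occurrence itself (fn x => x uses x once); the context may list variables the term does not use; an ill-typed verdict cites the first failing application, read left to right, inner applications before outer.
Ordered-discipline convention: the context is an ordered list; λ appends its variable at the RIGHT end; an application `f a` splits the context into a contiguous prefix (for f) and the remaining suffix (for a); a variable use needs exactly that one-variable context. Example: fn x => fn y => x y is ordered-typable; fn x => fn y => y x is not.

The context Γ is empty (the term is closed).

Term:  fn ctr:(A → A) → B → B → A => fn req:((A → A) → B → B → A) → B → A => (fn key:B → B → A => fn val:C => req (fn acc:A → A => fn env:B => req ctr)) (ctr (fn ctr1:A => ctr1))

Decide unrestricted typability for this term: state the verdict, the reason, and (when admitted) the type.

yes — simply typable at ((A → A) → B → B → A) → (((A → A) → B → B → A) → B → A) → C → B → A; W, C, E all held; term : ((A → A) → B → B → A) → (((A → A) → B → B → A) → B → A) → C → B → A
usage: ctr (bound): 2×; req (bound): 2×; key (bound): 0×; val (bound): 0×; acc (bound): 0×; env (bound): 0×; ctr1 (bound): 1×
uses in reading order: req, req, ctr, ctr, ctr1
typing: the term checks, with type ((A → A) → B → B → A) → (((A → A) → B → B → A) → B → A) → C → B → A
summary: ordered ✗ | linear ✗ | affine ✗ | relevant ✗ | unrestricted ✓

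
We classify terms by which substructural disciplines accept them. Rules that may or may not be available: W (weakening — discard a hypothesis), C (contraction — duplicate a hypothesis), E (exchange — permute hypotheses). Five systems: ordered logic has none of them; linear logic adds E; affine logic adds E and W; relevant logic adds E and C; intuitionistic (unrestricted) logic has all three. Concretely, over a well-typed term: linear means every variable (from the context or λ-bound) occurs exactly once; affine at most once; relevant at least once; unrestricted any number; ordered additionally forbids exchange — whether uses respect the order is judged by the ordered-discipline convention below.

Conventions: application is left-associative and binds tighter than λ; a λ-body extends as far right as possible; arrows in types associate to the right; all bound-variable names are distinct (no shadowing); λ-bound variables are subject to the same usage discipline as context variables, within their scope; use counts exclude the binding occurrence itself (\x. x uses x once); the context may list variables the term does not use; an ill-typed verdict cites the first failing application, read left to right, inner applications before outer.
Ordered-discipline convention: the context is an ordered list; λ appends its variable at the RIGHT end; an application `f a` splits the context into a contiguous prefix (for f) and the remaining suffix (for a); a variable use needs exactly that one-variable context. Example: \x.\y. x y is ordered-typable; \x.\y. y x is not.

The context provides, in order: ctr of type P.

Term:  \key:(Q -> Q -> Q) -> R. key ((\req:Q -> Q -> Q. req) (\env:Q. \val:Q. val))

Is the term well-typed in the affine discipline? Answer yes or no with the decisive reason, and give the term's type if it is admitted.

yes — no duplicate uses among ctr, key, req, env, val; term : ((Q -> Q -> Q) -> R) -> R
variable uses: ctr ×0, key (λ-bound) ×1, req (λ-bound) ×1, env (λ-bound) ×0, val (λ-bound) ×1
uses in reading order: key, req, val
typing: the term checks, with type ((Q -> Q -> Q) -> R) -> R
per-discipline verdicts: ordered ✗; linear ✗; affine ✓; relevant ✗; unrestricted ✓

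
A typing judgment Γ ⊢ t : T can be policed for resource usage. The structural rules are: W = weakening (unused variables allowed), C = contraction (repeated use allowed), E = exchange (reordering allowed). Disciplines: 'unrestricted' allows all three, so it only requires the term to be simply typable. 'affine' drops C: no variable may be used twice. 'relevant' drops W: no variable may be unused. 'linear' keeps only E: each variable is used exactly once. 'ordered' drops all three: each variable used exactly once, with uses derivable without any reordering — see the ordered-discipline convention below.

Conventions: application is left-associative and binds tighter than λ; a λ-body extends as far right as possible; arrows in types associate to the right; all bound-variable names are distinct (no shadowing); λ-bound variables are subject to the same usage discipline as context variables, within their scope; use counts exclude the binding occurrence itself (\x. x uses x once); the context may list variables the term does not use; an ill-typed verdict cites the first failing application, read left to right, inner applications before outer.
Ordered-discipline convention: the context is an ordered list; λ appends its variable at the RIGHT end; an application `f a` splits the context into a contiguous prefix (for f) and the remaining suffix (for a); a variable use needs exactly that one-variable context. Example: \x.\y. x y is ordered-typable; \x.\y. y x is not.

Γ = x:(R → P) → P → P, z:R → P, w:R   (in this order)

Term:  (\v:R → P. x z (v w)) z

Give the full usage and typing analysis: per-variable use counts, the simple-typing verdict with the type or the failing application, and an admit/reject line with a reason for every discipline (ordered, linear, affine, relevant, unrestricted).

counts: x: 1; z: 2; w: 1; v (bound): 1
order of uses: x, z, v, w, z
typing: the term checks, with type P
ordered ✗ (needs contraction — z ×2)
linear ✗ (needs contraction — z ×2)
affine ✗ (needs contraction — z ×2)
relevant ✓ (at least one use each (x, z, w, v))
unrestricted ✓ (typability at P is all that's needed)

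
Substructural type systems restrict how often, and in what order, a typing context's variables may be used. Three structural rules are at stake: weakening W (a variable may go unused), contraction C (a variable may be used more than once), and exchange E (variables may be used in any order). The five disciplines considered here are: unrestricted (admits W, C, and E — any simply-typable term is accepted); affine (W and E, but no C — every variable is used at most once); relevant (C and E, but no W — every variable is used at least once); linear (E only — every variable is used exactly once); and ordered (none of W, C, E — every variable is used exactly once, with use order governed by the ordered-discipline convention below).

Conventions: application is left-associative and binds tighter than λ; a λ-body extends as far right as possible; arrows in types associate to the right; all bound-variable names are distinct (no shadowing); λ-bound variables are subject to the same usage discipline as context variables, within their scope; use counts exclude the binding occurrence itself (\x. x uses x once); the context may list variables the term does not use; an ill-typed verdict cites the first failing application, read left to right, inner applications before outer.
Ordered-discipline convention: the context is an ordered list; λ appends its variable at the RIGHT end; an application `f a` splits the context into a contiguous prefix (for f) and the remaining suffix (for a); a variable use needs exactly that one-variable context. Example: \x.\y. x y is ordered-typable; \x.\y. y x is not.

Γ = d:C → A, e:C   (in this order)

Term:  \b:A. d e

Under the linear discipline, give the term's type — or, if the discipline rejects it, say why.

not well-typed under linear — needs weakening: b unused
counts: d: 1×; e: 1×; b [bound]: 0×
order of uses: d, e
typing: the term checks, with type A → A
summary: ordered ✗ | linear ✗ | affine ✓ | relevant ✗ | unrestricted ✓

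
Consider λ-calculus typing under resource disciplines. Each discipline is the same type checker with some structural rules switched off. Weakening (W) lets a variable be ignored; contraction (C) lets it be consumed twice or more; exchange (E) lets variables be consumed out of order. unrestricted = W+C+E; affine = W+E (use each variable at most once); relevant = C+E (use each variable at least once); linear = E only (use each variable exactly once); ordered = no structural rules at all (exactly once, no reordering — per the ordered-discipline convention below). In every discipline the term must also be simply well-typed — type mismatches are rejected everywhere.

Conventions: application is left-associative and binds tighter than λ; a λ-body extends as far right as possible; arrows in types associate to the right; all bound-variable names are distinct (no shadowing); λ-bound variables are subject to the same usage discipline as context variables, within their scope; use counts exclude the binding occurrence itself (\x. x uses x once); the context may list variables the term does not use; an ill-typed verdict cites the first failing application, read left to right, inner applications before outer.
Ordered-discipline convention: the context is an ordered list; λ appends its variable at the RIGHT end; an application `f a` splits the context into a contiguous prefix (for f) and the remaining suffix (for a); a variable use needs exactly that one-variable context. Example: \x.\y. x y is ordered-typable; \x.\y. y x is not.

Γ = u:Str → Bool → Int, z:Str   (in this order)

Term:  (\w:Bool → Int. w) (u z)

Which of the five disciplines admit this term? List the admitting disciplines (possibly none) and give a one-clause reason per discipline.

accepted by: ordered, linear, affine, relevant, unrestricted
usage: u: 1; z: 1; w (λ-bound): 1
use order (left to right): w, u, z
typing: well-typed — term : Bool → Int
ordered: ✓, u, z, w once each; derivable with no W/C/E
linear: ✓, exactly-once usage across u, z, w
affine: ✓, no duplicate uses among u, z, w
relevant: ✓, every one of u, z, w appears
unrestricted: ✓, type-checks (Bool → Int) and nothing is barred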